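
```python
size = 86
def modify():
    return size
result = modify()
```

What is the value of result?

Step 1: size = 86 is defined in the global scope.
Step 2: modify() looks up size. No local size exists, so Python checks the global scope via LEGB rule and finds size = 86.
Step 3: result = 86

The answer is 86.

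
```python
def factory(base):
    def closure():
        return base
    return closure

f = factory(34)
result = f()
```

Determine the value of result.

Step 1: factory(34) creates closure capturing base = 34.
Step 2: f() returns the captured base = 34.
Step 3: result = 34

The answer is 34.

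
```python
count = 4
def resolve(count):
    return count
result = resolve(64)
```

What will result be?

Step 1: Global count = 4.
Step 2: resolve(64) takes parameter count = 64, which shadows the global.
Step 3: result = 64

The answer is 64.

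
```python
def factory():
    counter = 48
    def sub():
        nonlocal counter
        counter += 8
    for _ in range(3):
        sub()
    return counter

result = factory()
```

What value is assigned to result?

Step 1: counter = 48.
Step 2: sub() is called 3 times in a loop, each adding 8 via nonlocal.
Step 3: counter = 48 + 8 * 3 = 72

The answer is 72.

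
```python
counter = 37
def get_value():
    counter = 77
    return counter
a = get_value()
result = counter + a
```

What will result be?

Step 1: Global counter = 37. get_value() returns local counter = 77.
Step 2: a = 77. Global counter still = 37.
Step 3: result = 37 + 77 = 114

The answer is 114.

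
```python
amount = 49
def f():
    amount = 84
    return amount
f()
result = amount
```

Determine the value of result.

Step 1: Global amount = 49.
Step 2: f() creates local amount = 84 (shadow, not modification).
Step 3: After f() returns, global amount is unchanged. result = 49

The answer is 49.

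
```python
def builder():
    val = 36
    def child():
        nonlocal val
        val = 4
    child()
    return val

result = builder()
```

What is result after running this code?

Step 1: builder() sets val = 36.
Step 2: child() uses nonlocal to reassign val = 4.
Step 3: result = 4

The answer is 4.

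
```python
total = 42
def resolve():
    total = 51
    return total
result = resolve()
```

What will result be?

Step 1: Global total = 42.
Step 2: resolve() creates local total = 51, shadowing the global.
Step 3: Returns local total = 51. result = 51

The answer is 51.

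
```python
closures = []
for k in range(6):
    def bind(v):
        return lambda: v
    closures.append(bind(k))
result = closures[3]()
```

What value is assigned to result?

Step 1: bind(k) creates a new scope capturing v = k at call time.
Step 2: closures[3] = bind(3), so its lambda captures v = 3.
Step 3: result = 3 (closure factory fixes late binding)

The answer is 3.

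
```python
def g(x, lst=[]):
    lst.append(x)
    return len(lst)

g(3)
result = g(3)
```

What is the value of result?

Step 1: Mutable default list persists between calls.
Step 2: First call: lst = [3], len = 1. Second call: lst = [3, 3], len = 2.
Step 3: result = 2

The answer is 2.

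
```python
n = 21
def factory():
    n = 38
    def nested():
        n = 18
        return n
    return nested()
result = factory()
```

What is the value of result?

Step 1: Three scopes define n: global (21), factory (38), nested (18).
Step 2: nested() has its own local n = 18, which shadows both enclosing and global.
Step 3: result = 18 (local wins in LEGB)

The answer is 18.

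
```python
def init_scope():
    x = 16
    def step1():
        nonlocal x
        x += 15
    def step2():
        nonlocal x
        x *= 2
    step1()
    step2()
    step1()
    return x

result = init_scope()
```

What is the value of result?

Step 1: x = 16.
Step 2: step1(): x = 16 + 15 = 31.
Step 3: step2(): x = 31 * 2 = 62.
Step 4: step1(): x = 62 + 15 = 77. result = 77

The answer is 77.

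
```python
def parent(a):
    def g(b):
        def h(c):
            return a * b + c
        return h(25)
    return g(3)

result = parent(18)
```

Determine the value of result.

Step 1: a = 18, b = 3, c = 25.
Step 2: h() computes a * b + c = 18 * 3 + 25 = 79.
Step 3: result = 79

The answer is 79.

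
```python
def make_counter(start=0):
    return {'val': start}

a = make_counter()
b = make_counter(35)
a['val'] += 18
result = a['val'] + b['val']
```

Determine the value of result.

Step 1: make_counter() returns a new dict each call (immutable default 0).
Step 2: a = {'val': 0}, b = {'val': 35}.
Step 3: a['val'] += 18 = 18. result = 18 + 35 = 53

The answer is 53.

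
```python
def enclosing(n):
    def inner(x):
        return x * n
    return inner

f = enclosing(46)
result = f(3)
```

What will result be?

Step 1: enclosing(46) creates a closure capturing n = 46.
Step 2: f(3) computes 3 * 46 = 138.
Step 3: result = 138

The answer is 138.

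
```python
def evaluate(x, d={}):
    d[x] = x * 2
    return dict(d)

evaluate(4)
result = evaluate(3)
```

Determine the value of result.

Step 1: Mutable default dict is shared across calls.
Step 2: First call adds 4: 8. Second call adds 3: 6.
Step 3: result = {4: 8, 3: 6}

The answer is {4: 8, 3: 6}.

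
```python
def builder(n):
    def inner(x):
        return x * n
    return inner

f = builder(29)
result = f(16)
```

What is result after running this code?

Step 1: builder(29) creates a closure capturing n = 29.
Step 2: f(16) computes 16 * 29 = 464.
Step 3: result = 464

The answer is 464.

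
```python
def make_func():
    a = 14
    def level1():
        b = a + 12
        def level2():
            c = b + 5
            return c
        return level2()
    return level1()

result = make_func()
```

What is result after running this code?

Step 1: a = 14. b = a + 12 = 26.
Step 2: c = b + 5 = 26 + 5 = 31.
Step 3: result = 31

The answer is 31.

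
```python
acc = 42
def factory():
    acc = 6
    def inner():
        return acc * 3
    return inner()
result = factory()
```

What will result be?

Step 1: factory() shadows global acc with acc = 6.
Step 2: inner() finds acc = 6 in enclosing scope, computes 6 * 3 = 18.
Step 3: result = 18

The answer is 18.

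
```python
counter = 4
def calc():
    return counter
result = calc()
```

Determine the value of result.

Step 1: counter = 4 is defined in the global scope.
Step 2: calc() looks up counter. No local counter exists, so Python checks the global scope via LEGB rule and finds counter = 4.
Step 3: result = 4

The answer is 4.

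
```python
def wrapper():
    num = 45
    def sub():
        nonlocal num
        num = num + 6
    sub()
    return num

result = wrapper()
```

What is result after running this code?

Step 1: wrapper() sets num = 45.
Step 2: sub() uses nonlocal to modify num in wrapper's scope: num = 45 + 6 = 51.
Step 3: wrapper() returns the modified num = 51

The answer is 51.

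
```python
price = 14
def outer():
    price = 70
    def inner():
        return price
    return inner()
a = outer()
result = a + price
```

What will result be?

Step 1: outer() has local price = 70. inner() reads from enclosing.
Step 2: outer() returns 70. Global price = 14 unchanged.
Step 3: result = 70 + 14 = 84

The answer is 84.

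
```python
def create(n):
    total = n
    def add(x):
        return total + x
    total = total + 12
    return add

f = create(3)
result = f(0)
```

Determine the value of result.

Step 1: create(3) sets total = 3, then total = 3 + 12 = 15.
Step 2: Closures capture by reference, so add sees total = 15.
Step 3: f(0) returns 15 + 0 = 15

The answer is 15.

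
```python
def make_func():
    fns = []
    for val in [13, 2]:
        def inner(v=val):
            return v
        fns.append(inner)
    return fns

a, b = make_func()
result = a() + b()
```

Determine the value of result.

Step 1: Default argument v=val captures val at each iteration.
Step 2: a() returns 13 (captured at first iteration), b() returns 2 (captured at second).
Step 3: result = 13 + 2 = 15

The answer is 15.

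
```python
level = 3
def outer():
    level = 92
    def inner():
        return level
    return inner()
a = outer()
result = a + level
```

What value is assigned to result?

Step 1: outer() has local level = 92. inner() reads from enclosing.
Step 2: outer() returns 92. Global level = 3 unchanged.
Step 3: result = 92 + 3 = 95

The answer is 95.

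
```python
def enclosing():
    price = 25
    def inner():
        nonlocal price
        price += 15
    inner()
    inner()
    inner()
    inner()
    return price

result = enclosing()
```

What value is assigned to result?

Step 1: price starts at 25.
Step 2: inner() is called 4 times, each adding 15.
Step 3: price = 25 + 15 * 4 = 85

The answer is 85.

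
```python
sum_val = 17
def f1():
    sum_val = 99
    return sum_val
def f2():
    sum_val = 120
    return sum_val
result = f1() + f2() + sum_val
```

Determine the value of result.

Step 1: Each function shadows global sum_val with its own local.
Step 2: f1() returns 99, f2() returns 120.
Step 3: Global sum_val = 17 is unchanged. result = 99 + 120 + 17 = 236

The answer is 236.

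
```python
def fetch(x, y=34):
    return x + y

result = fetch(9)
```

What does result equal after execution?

Step 1: fetch(9) uses default y = 34.
Step 2: Returns 9 + 34 = 43.
Step 3: result = 43

The answer is 43.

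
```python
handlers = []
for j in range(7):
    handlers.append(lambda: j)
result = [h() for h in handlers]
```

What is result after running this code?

Step 1: All 7 lambdas share the same variable j.
Step 2: After the loop, j = 6.
Step 3: Each call returns 6. result = [6, 6, 6, 6, 6, 6, 6]

The answer is [6, 6, 6, 6, 6, 6, 6].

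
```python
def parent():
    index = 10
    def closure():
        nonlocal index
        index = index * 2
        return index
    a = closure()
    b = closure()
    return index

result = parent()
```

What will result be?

Step 1: index starts at 10.
Step 2: First closure(): index = 10 * 2 = 20.
Step 3: Second closure(): index = 20 * 2 = 40.
Step 4: result = 40

The answer is 40.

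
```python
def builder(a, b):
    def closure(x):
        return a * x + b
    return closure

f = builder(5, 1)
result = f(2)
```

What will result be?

Step 1: builder(5, 1) captures a = 5, b = 1.
Step 2: f(2) computes 5 * 2 + 1 = 11.
Step 3: result = 11

The answer is 11.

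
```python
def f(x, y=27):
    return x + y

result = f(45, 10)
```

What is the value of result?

Step 1: f(45, 10) overrides default y with 10.
Step 2: Returns 45 + 10 = 55.
Step 3: result = 55

The answer is 55.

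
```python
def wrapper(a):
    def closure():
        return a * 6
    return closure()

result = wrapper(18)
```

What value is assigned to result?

Step 1: wrapper(18) binds parameter a = 18.
Step 2: closure() accesses a = 18 from enclosing scope.
Step 3: result = 18 * 6 = 108

The answer is 108.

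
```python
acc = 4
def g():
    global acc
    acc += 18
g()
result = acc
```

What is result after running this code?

Step 1: acc = 4 globally.
Step 2: g() modifies global acc: acc += 18 = 22.
Step 3: result = 22

The answer is 22.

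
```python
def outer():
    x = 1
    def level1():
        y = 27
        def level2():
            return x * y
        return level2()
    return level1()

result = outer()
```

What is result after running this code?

Step 1: x = 1 in outer. y = 27 in level1.
Step 2: level2() reads x = 1 and y = 27 from enclosing scopes.
Step 3: result = 1 * 27 = 27

The answer is 27.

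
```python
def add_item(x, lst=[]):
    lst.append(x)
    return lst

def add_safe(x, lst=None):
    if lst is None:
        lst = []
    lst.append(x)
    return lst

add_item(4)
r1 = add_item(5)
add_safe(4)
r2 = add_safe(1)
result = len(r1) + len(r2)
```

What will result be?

Step 1: add_item shares mutable default: after 2 calls, lst = [4, 5], len = 2.
Step 2: add_safe creates fresh list each time: r2 = [1], len = 1.
Step 3: result = 2 + 1 = 3

The answer is 3.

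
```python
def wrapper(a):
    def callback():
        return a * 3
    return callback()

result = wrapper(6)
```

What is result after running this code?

Step 1: wrapper(6) binds parameter a = 6.
Step 2: callback() accesses a = 6 from enclosing scope.
Step 3: result = 6 * 3 = 18

The answer is 18.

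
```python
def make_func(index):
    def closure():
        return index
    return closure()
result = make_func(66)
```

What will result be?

Step 1: make_func(66) binds parameter index = 66.
Step 2: closure() looks up index in enclosing scope and finds the parameter index = 66.
Step 3: result = 66

The answer is 66.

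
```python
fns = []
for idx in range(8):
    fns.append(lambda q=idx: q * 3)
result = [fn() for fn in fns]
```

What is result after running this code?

Step 1: Default arg q=idx captures idx at each iteration.
Step 2: fns[k] has q defaulting to k, returns k * 3.
Step 3: result = [0, 3, 6, 9, 12, 15, 18, 21]

The answer is [0, 3, 6, 9, 12, 15, 18, 21].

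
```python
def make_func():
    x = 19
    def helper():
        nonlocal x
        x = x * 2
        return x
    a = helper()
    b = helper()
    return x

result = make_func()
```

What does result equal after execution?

Step 1: x starts at 19.
Step 2: First helper(): x = 19 * 2 = 38.
Step 3: Second helper(): x = 38 * 2 = 76.
Step 4: result = 76

The answer is 76.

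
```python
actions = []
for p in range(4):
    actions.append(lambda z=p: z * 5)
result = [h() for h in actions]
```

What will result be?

Step 1: Default arg z=p captures p at each iteration.
Step 2: actions[k] has z defaulting to k, returns k * 5.
Step 3: result = [0, 5, 10, 15]

The answer is [0, 5, 10, 15].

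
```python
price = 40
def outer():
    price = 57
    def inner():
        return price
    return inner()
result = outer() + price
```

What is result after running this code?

Step 1: Global price = 40. outer() shadows with price = 57.
Step 2: inner() returns enclosing price = 57. outer() = 57.
Step 3: result = 57 + global price (40) = 97

The answer is 97.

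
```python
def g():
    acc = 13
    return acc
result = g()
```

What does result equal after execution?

Step 1: g() defines acc = 13 in its local scope.
Step 2: return acc finds the local variable acc = 13.
Step 3: result = 13

The answer is 13.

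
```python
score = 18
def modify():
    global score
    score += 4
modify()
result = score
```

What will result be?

Step 1: score = 18 globally.
Step 2: modify() modifies global score: score += 4 = 22.
Step 3: result = 22

The answer is 22.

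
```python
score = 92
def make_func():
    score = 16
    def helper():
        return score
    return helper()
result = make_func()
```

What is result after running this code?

Step 1: score = 92 globally, but make_func() defines score = 16 locally.
Step 2: helper() looks up score. Not in local scope, so checks enclosing scope (make_func) and finds score = 16.
Step 3: result = 16

The answer is 16.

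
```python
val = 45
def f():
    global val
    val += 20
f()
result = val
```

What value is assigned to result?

Step 1: val = 45 globally.
Step 2: f() modifies global val: val += 20 = 65.
Step 3: result = 65

The answer is 65.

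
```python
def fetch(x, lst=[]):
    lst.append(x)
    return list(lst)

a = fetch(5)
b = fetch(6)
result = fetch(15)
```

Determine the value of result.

Step 1: Default list is shared. list() creates copies for return values.
Step 2: Internal list grows: [5] -> [5, 6] -> [5, 6, 15].
Step 3: result = [5, 6, 15]

The answer is [5, 6, 15].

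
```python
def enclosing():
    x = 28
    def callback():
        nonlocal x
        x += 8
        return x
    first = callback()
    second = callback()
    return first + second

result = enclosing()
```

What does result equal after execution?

Step 1: x starts at 28.
Step 2: First call: x = 28 + 8 = 36, returns 36.
Step 3: Second call: x = 36 + 8 = 44, returns 44.
Step 4: result = 36 + 44 = 80

The answer is 80.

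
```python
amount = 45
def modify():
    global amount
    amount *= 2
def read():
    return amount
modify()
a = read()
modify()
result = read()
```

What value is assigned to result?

Step 1: amount = 45.
Step 2: First modify(): amount = 45 * 2 = 90.
Step 3: Second modify(): amount = 90 * 2 = 180.
Step 4: read() returns 180

The answer is 180.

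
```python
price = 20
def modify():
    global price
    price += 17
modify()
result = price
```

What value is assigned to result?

Step 1: price = 20 globally.
Step 2: modify() modifies global price: price += 17 = 37.
Step 3: result = 37

The answer is 37.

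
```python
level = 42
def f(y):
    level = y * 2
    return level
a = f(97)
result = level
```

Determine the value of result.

Step 1: Global level = 42.
Step 2: f(97) creates local level = 97 * 2 = 194.
Step 3: Global level unchanged because no global keyword. result = 42

The answer is 42.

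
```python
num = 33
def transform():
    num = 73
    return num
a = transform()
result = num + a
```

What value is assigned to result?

Step 1: Global num = 33. transform() returns local num = 73.
Step 2: a = 73. Global num still = 33.
Step 3: result = 33 + 73 = 106

The answer is 106.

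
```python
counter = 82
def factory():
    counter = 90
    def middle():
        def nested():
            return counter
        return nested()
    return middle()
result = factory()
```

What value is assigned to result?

Step 1: factory() defines counter = 90. middle() and nested() have no local counter.
Step 2: nested() checks local (none), enclosing middle() (none), enclosing factory() and finds counter = 90.
Step 3: result = 90

The answer is 90.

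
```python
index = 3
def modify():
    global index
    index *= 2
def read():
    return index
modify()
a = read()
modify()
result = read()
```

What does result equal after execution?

Step 1: index = 3.
Step 2: First modify(): index = 3 * 2 = 6.
Step 3: Second modify(): index = 6 * 2 = 12.
Step 4: read() returns 12

The answer is 12.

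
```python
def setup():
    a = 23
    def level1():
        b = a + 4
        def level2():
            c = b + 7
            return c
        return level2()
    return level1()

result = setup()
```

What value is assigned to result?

Step 1: a = 23. b = a + 4 = 27.
Step 2: c = b + 7 = 27 + 7 = 34.
Step 3: result = 34

The answer is 34.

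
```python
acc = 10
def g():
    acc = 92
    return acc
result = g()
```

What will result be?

Step 1: Global acc = 10.
Step 2: g() creates local acc = 92, shadowing the global.
Step 3: Returns local acc = 92. result = 92

The answer is 92.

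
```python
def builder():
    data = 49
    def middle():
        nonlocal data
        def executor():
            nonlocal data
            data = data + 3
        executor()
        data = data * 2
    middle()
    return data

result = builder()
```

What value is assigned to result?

Step 1: data = 49.
Step 2: executor() adds 3: data = 49 + 3 = 52.
Step 3: middle() doubles: data = 52 * 2 = 104.
Step 4: result = 104

The answer is 104.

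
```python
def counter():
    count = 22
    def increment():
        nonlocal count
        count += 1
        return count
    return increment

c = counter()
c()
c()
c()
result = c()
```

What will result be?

Step 1: counter() creates closure with count = 22.
Step 2: Each c() call increments count via nonlocal. After 4 calls: 22 + 4 = 26.
Step 3: result = 26

The answer is 26.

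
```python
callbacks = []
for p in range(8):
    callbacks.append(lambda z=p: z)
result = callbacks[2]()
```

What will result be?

Step 1: Default argument z=p captures p's value at each iteration.
Step 2: callbacks[2] captured z = 2 when p was 2.
Step 3: result = 2

The answer is 2.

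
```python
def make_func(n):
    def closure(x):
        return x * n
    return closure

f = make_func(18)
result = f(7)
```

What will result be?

Step 1: make_func(18) creates a closure capturing n = 18.
Step 2: f(7) computes 7 * 18 = 126.
Step 3: result = 126

The answer is 126.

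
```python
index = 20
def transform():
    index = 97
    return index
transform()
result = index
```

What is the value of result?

Step 1: index = 20 globally.
Step 2: transform() creates a LOCAL index = 97 (no global keyword!).
Step 3: The global index is unchanged. result = 20

The answer is 20.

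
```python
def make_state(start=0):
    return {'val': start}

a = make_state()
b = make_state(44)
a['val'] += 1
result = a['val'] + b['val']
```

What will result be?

Step 1: make_state() returns a new dict each call (immutable default 0).
Step 2: a = {'val': 0}, b = {'val': 44}.
Step 3: a['val'] += 1 = 1. result = 1 + 44 = 45

The answer is 45.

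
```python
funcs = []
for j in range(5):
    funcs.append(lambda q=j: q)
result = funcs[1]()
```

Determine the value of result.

Step 1: Default argument q=j captures j's value at each iteration.
Step 2: funcs[1] captured q = 1 when j was 1.
Step 3: result = 1

The answer is 1.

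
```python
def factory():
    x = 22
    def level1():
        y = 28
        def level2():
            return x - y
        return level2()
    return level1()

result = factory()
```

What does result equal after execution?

Step 1: x = 22 in factory. y = 28 in level1.
Step 2: level2() reads x = 22 and y = 28 from enclosing scopes.
Step 3: result = 22 - 28 = -6

The answer is -6.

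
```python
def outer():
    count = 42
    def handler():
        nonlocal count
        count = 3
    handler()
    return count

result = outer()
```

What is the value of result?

Step 1: outer() sets count = 42.
Step 2: handler() uses nonlocal to reassign count = 3.
Step 3: result = 3

The answer is 3.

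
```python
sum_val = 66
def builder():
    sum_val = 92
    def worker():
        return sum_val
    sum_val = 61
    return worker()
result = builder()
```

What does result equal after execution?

Step 1: builder() sets sum_val = 92, then later sum_val = 61.
Step 2: worker() is called after sum_val is reassigned to 61. Closures capture variables by reference, not by value.
Step 3: result = 61

The answer is 61.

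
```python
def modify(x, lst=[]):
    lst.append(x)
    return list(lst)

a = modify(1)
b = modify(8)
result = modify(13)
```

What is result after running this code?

Step 1: Default list is shared. list() creates copies for return values.
Step 2: Internal list grows: [1] -> [1, 8] -> [1, 8, 13].
Step 3: result = [1, 8, 13]

The answer is [1, 8, 13].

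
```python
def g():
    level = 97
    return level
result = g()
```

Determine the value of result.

Step 1: g() defines level = 97 in its local scope.
Step 2: return level finds the local variable level = 97.
Step 3: result = 97

The answer is 97.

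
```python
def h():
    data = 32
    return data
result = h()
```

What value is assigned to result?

Step 1: h() defines data = 32 in its local scope.
Step 2: return data finds the local variable data = 32.
Step 3: result = 32

The answer is 32.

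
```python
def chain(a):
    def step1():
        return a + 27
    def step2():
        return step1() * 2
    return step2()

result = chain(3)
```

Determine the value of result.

Step 1: chain(3) captures a = 3.
Step 2: step2() calls step1() which returns 3 + 27 = 30.
Step 3: step2() returns 30 * 2 = 60

The answer is 60.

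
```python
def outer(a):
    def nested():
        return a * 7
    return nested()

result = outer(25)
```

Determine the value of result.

Step 1: outer(25) binds parameter a = 25.
Step 2: nested() accesses a = 25 from enclosing scope.
Step 3: result = 25 * 7 = 175

The answer is 175.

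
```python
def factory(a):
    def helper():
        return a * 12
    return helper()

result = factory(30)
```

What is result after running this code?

Step 1: factory(30) binds parameter a = 30.
Step 2: helper() accesses a = 30 from enclosing scope.
Step 3: result = 30 * 12 = 360

The answer is 360.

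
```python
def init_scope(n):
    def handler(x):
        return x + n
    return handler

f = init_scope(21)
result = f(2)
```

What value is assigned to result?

Step 1: init_scope(21) creates a closure that captures n = 21.
Step 2: f(2) calls the closure with x = 2, returning 2 + 21 = 23.
Step 3: result = 23

The answer is 23.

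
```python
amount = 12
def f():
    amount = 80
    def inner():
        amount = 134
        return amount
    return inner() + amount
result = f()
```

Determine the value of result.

Step 1: f() has local amount = 80. inner() has local amount = 134.
Step 2: inner() returns its local amount = 134.
Step 3: f() returns 134 + its own amount (80) = 214

The answer is 214.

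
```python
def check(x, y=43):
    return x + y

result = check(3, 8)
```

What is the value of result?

Step 1: check(3, 8) overrides default y with 8.
Step 2: Returns 3 + 8 = 11.
Step 3: result = 11

The answer is 11.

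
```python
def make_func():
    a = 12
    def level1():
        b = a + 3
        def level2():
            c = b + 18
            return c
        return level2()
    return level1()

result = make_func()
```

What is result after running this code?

Step 1: a = 12. b = a + 3 = 15.
Step 2: c = b + 18 = 15 + 18 = 33.
Step 3: result = 33

The answer is 33.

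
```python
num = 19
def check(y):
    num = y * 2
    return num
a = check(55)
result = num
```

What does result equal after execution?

Step 1: Global num = 19.
Step 2: check(55) creates local num = 55 * 2 = 110.
Step 3: Global num unchanged because no global keyword. result = 19

The answer is 19.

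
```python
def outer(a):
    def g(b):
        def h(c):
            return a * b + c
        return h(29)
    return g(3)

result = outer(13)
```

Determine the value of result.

Step 1: a = 13, b = 3, c = 29.
Step 2: h() computes a * b + c = 13 * 3 + 29 = 68.
Step 3: result = 68

The answer is 68.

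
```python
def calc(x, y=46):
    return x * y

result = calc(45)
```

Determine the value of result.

Step 1: calc(45) uses default y = 46.
Step 2: Returns 45 * 46 = 2070.
Step 3: result = 2070

The answer is 2070.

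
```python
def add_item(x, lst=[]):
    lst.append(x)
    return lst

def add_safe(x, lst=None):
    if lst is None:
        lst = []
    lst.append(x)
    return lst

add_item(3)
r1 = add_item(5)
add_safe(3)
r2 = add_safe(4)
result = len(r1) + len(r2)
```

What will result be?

Step 1: add_item shares mutable default: after 2 calls, lst = [3, 5], len = 2.
Step 2: add_safe creates fresh list each time: r2 = [4], len = 1.
Step 3: result = 2 + 1 = 3

The answer is 3.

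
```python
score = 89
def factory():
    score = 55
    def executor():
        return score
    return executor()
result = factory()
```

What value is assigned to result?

Step 1: score = 89 globally, but factory() defines score = 55 locally.
Step 2: executor() looks up score. Not in local scope, so checks enclosing scope (factory) and finds score = 55.
Step 3: result = 55

The answer is 55.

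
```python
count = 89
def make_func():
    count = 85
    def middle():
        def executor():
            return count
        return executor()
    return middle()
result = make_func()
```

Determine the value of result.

Step 1: make_func() defines count = 85. middle() and executor() have no local count.
Step 2: executor() checks local (none), enclosing middle() (none), enclosing make_func() and finds count = 85.
Step 3: result = 85

The answer is 85.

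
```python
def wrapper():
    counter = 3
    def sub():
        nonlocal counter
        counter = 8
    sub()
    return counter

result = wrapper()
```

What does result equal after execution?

Step 1: wrapper() sets counter = 3.
Step 2: sub() uses nonlocal to reassign counter = 8.
Step 3: result = 8

The answer is 8.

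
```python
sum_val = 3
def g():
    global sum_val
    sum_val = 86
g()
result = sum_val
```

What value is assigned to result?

Step 1: sum_val = 3 globally.
Step 2: g() declares global sum_val and sets it to 86.
Step 3: After g(), global sum_val = 86. result = 86

The answer is 86.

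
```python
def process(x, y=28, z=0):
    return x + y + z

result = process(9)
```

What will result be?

Step 1: process(9) uses defaults y = 28, z = 0.
Step 2: Returns 9 + 28 + 0 = 37.
Step 3: result = 37

The answer is 37.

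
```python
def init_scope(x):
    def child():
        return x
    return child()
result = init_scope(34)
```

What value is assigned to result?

Step 1: init_scope(34) binds parameter x = 34.
Step 2: child() looks up x in enclosing scope and finds the parameter x = 34.
Step 3: result = 34

The answer is 34.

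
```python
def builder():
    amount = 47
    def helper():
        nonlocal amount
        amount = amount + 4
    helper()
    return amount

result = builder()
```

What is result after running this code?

Step 1: builder() sets amount = 47.
Step 2: helper() uses nonlocal to modify amount in builder's scope: amount = 47 + 4 = 51.
Step 3: builder() returns the modified amount = 51

The answer is 51.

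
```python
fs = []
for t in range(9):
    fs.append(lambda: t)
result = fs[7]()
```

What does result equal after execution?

Step 1: The loop creates 9 lambdas, all referencing the same variable t.
Step 2: After the loop, t = 8 (final value).
Step 3: fs[7]() looks up t at call time and finds 8. This is the late binding gotcha. result = 8

The answer is 8.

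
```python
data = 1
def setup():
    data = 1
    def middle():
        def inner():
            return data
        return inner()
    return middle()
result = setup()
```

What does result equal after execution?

Step 1: setup() defines data = 1. middle() and inner() have no local data.
Step 2: inner() checks local (none), enclosing middle() (none), enclosing setup() and finds data = 1.
Step 3: result = 1

The answer is 1.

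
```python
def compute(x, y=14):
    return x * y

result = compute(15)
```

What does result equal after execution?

Step 1: compute(15) uses default y = 14.
Step 2: Returns 15 * 14 = 210.
Step 3: result = 210

The answer is 210.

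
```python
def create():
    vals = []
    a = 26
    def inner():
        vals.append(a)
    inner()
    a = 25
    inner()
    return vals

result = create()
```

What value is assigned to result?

Step 1: a = 26. inner() appends current a to vals.
Step 2: First inner(): appends 26. Then a = 25.
Step 3: Second inner(): appends 25 (closure sees updated a). result = [26, 25]

The answer is [26, 25].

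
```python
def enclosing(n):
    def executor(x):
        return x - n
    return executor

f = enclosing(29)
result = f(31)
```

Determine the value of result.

Step 1: enclosing(29) creates a closure capturing n = 29.
Step 2: f(31) computes 31 - 29 = 2.
Step 3: result = 2

The answer is 2.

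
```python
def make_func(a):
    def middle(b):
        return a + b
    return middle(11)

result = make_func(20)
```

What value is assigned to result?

Step 1: make_func(20) passes a = 20.
Step 2: middle(11) has b = 11, reads a = 20 from enclosing.
Step 3: result = 20 + 11 = 31

The answer is 31.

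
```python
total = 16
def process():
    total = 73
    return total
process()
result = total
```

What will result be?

Step 1: Global total = 16.
Step 2: process() creates local total = 73 (shadow, not modification).
Step 3: After process() returns, global total is unchanged. result = 16

The answer is 16.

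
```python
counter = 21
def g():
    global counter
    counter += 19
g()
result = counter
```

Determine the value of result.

Step 1: counter = 21 globally.
Step 2: g() modifies global counter: counter += 19 = 40.
Step 3: result = 40

The answer is 40.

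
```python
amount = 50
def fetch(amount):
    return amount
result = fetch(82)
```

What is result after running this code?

Step 1: Global amount = 50.
Step 2: fetch(82) takes parameter amount = 82, which shadows the global.
Step 3: result = 82

The answer is 82.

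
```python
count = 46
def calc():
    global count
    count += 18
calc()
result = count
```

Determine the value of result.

Step 1: count = 46 globally.
Step 2: calc() modifies global count: count += 18 = 64.
Step 3: result = 64

The answer is 64.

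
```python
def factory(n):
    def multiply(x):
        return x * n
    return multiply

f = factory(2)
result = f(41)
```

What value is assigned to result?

Step 1: factory(2) returns multiply closure with n = 2.
Step 2: f(41) computes 41 * 2 = 82.
Step 3: result = 82

The answer is 82.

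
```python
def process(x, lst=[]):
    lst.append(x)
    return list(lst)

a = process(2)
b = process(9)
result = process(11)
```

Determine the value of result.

Step 1: Default list is shared. list() creates copies for return values.
Step 2: Internal list grows: [2] -> [2, 9] -> [2, 9, 11].
Step 3: result = [2, 9, 11]

The answer is [2, 9, 11].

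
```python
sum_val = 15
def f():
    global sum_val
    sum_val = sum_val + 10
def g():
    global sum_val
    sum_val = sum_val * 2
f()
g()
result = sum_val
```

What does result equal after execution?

Step 1: sum_val = 15.
Step 2: f() adds 10: sum_val = 15 + 10 = 25.
Step 3: g() doubles: sum_val = 25 * 2 = 50.
Step 4: result = 50

The answer is 50.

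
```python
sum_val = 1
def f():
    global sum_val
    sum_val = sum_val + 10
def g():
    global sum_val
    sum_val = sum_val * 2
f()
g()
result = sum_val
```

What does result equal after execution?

Step 1: sum_val = 1.
Step 2: f() adds 10: sum_val = 1 + 10 = 11.
Step 3: g() doubles: sum_val = 11 * 2 = 22.
Step 4: result = 22

The answer is 22.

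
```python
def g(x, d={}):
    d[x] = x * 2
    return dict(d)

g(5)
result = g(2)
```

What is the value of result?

Step 1: Mutable default dict is shared across calls.
Step 2: First call adds 5: 10. Second call adds 2: 4.
Step 3: result = {5: 10, 2: 4}

The answer is {5: 10, 2: 4}.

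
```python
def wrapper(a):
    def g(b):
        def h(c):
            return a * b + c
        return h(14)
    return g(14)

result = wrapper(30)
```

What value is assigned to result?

Step 1: a = 30, b = 14, c = 14.
Step 2: h() computes a * b + c = 30 * 14 + 14 = 434.
Step 3: result = 434

The answer is 434.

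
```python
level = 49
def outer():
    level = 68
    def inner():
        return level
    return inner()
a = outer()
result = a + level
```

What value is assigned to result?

Step 1: outer() has local level = 68. inner() reads from enclosing.
Step 2: outer() returns 68. Global level = 49 unchanged.
Step 3: result = 68 + 49 = 117

The answer is 117.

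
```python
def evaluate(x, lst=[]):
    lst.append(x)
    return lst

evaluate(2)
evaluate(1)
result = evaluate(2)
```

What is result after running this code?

Step 1: Mutable default argument gotcha! The list [] is created once.
Step 2: Each call appends to the SAME list: [2], [2, 1], [2, 1, 2].
Step 3: result = [2, 1, 2]

The answer is [2, 1, 2].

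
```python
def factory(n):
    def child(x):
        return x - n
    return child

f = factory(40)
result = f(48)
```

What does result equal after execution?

Step 1: factory(40) creates a closure capturing n = 40.
Step 2: f(48) computes 48 - 40 = 8.
Step 3: result = 8

The answer is 8.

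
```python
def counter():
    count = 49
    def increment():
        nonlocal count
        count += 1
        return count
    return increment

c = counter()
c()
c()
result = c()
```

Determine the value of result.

Step 1: counter() creates closure with count = 49.
Step 2: Each c() call increments count via nonlocal. After 3 calls: 49 + 3 = 52.
Step 3: result = 52

The answer is 52.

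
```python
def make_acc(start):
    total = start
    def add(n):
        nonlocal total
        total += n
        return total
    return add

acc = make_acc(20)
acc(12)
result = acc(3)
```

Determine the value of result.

Step 1: make_acc(20) creates closure with total = 20.
Step 2: First acc(12): total = 20 + 12 = 32.
Step 3: Second acc(3): total = 32 + 3 = 35. result = 35

The answer is 35.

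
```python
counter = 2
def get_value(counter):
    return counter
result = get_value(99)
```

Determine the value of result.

Step 1: Global counter = 2.
Step 2: get_value(99) takes parameter counter = 99, which shadows the global.
Step 3: result = 99

The answer is 99.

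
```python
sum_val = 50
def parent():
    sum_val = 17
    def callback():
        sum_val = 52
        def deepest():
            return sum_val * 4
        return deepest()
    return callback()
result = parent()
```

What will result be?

Step 1: deepest() looks up sum_val through LEGB: not local, finds sum_val = 52 in enclosing callback().
Step 2: Returns 52 * 4 = 208.
Step 3: result = 208

The answer is 208.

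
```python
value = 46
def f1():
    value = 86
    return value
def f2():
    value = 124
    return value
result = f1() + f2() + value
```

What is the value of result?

Step 1: Each function shadows global value with its own local.
Step 2: f1() returns 86, f2() returns 124.
Step 3: Global value = 46 is unchanged. result = 86 + 124 + 46 = 256

The answer is 256.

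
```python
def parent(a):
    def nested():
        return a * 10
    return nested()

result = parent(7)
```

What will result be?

Step 1: parent(7) binds parameter a = 7.
Step 2: nested() accesses a = 7 from enclosing scope.
Step 3: result = 7 * 10 = 70

The answer is 70.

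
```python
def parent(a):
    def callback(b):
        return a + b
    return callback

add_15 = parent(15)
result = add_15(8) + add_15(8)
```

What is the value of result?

Step 1: add_15 captures a = 15.
Step 2: add_15(8) = 15 + 8 = 23, called twice.
Step 3: result = 23 + 23 = 46

The answer is 46.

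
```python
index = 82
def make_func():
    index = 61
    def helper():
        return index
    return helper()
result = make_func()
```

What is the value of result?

Step 1: index = 82 globally, but make_func() defines index = 61 locally.
Step 2: helper() looks up index. Not in local scope, so checks enclosing scope (make_func) and finds index = 61.
Step 3: result = 61

The answer is 61.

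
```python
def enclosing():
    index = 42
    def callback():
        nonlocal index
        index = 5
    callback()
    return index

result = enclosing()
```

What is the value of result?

Step 1: enclosing() sets index = 42.
Step 2: callback() uses nonlocal to reassign index = 5.
Step 3: result = 5

The answer is 5.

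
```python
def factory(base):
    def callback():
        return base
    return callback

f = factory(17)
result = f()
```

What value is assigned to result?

Step 1: factory(17) creates closure capturing base = 17.
Step 2: f() returns the captured base = 17.
Step 3: result = 17

The answer is 17.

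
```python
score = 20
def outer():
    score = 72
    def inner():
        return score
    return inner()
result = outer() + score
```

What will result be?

Step 1: Global score = 20. outer() shadows with score = 72.
Step 2: inner() returns enclosing score = 72. outer() = 72.
Step 3: result = 72 + global score (20) = 92

The answer is 92.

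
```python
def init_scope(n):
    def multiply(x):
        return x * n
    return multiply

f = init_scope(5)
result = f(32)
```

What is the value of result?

Step 1: init_scope(5) returns multiply closure with n = 5.
Step 2: f(32) computes 32 * 5 = 160.
Step 3: result = 160

The answer is 160.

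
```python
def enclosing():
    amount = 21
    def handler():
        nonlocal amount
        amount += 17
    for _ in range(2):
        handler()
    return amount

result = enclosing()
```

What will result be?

Step 1: amount = 21.
Step 2: handler() is called 2 times in a loop, each adding 17 via nonlocal.
Step 3: amount = 21 + 17 * 2 = 55

The answer is 55.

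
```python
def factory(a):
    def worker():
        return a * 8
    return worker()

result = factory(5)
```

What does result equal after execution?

Step 1: factory(5) binds parameter a = 5.
Step 2: worker() accesses a = 5 from enclosing scope.
Step 3: result = 5 * 8 = 40

The answer is 40.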